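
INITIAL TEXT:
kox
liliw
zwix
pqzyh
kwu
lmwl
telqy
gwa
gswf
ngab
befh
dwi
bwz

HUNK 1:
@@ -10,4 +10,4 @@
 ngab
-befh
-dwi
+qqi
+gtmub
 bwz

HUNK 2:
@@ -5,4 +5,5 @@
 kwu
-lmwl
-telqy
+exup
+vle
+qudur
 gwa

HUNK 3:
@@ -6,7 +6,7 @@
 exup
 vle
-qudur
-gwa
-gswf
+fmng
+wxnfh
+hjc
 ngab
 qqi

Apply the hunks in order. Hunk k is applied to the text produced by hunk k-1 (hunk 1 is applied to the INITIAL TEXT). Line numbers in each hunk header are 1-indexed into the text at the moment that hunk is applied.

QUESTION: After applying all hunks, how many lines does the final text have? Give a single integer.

Answer: 14

Derivation:
Hunk 1: at line 10 remove [befh,dwi] add [qqi,gtmub] -> 13 lines: kox liliw zwix pqzyh kwu lmwl telqy gwa gswf ngab qqi gtmub bwz
Hunk 2: at line 5 remove [lmwl,telqy] add [exup,vle,qudur] -> 14 lines: kox liliw zwix pqzyh kwu exup vle qudur gwa gswf ngab qqi gtmub bwz
Hunk 3: at line 6 remove [qudur,gwa,gswf] add [fmng,wxnfh,hjc] -> 14 lines: kox liliw zwix pqzyh kwu exup vle fmng wxnfh hjc ngab qqi gtmub bwz
Final line count: 14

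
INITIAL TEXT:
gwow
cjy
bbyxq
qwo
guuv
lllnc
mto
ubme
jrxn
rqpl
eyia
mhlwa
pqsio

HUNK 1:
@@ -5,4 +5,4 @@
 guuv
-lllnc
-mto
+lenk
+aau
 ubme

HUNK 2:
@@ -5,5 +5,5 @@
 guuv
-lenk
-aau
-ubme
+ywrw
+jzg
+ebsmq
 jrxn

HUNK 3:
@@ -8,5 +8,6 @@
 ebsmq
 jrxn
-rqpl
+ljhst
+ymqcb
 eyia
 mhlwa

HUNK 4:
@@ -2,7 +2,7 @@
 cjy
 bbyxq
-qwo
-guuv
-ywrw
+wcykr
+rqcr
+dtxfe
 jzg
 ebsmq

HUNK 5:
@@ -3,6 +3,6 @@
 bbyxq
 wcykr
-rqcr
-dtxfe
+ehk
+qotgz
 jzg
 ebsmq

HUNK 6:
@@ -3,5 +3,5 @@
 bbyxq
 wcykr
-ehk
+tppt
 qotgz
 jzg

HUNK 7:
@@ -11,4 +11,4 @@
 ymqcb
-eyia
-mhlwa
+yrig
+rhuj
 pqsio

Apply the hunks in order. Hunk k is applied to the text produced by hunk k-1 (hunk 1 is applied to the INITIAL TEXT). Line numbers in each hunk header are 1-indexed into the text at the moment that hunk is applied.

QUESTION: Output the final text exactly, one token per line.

Hunk 1: at line 5 remove [lllnc,mto] add [lenk,aau] -> 13 lines: gwow cjy bbyxq qwo guuv lenk aau ubme jrxn rqpl eyia mhlwa pqsio
Hunk 2: at line 5 remove [lenk,aau,ubme] add [ywrw,jzg,ebsmq] -> 13 lines: gwow cjy bbyxq qwo guuv ywrw jzg ebsmq jrxn rqpl eyia mhlwa pqsio
Hunk 3: at line 8 remove [rqpl] add [ljhst,ymqcb] -> 14 lines: gwow cjy bbyxq qwo guuv ywrw jzg ebsmq jrxn ljhst ymqcb eyia mhlwa pqsio
Hunk 4: at line 2 remove [qwo,guuv,ywrw] add [wcykr,rqcr,dtxfe] -> 14 lines: gwow cjy bbyxq wcykr rqcr dtxfe jzg ebsmq jrxn ljhst ymqcb eyia mhlwa pqsio
Hunk 5: at line 3 remove [rqcr,dtxfe] add [ehk,qotgz] -> 14 lines: gwow cjy bbyxq wcykr ehk qotgz jzg ebsmq jrxn ljhst ymqcb eyia mhlwa pqsio
Hunk 6: at line 3 remove [ehk] add [tppt] -> 14 lines: gwow cjy bbyxq wcykr tppt qotgz jzg ebsmq jrxn ljhst ymqcb eyia mhlwa pqsio
Hunk 7: at line 11 remove [eyia,mhlwa] add [yrig,rhuj] -> 14 lines: gwow cjy bbyxq wcykr tppt qotgz jzg ebsmq jrxn ljhst ymqcb yrig rhuj pqsio

Answer: gwow
cjy
bbyxq
wcykr
tppt
qotgz
jzg
ebsmq
jrxn
ljhst
ymqcb
yrig
rhuj
pqsio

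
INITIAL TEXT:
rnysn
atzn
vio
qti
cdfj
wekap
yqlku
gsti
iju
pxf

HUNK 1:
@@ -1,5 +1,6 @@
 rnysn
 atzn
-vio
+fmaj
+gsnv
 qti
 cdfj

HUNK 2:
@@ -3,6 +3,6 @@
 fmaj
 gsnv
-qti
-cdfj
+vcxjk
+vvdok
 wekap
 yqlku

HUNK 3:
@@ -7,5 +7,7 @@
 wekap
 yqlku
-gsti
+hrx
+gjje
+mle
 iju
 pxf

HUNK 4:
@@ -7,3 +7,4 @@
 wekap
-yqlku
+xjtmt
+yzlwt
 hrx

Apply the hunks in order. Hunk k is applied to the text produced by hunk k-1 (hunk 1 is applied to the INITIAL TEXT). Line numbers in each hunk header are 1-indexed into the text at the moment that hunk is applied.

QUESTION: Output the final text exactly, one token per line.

Answer: rnysn
atzn
fmaj
gsnv
vcxjk
vvdok
wekap
xjtmt
yzlwt
hrx
gjje
mle
iju
pxf

Derivation:
Hunk 1: at line 1 remove [vio] add [fmaj,gsnv] -> 11 lines: rnysn atzn fmaj gsnv qti cdfj wekap yqlku gsti iju pxf
Hunk 2: at line 3 remove [qti,cdfj] add [vcxjk,vvdok] -> 11 lines: rnysn atzn fmaj gsnv vcxjk vvdok wekap yqlku gsti iju pxf
Hunk 3: at line 7 remove [gsti] add [hrx,gjje,mle] -> 13 lines: rnysn atzn fmaj gsnv vcxjk vvdok wekap yqlku hrx gjje mle iju pxf
Hunk 4: at line 7 remove [yqlku] add [xjtmt,yzlwt] -> 14 lines: rnysn atzn fmaj gsnv vcxjk vvdok wekap xjtmt yzlwt hrx gjje mle iju pxf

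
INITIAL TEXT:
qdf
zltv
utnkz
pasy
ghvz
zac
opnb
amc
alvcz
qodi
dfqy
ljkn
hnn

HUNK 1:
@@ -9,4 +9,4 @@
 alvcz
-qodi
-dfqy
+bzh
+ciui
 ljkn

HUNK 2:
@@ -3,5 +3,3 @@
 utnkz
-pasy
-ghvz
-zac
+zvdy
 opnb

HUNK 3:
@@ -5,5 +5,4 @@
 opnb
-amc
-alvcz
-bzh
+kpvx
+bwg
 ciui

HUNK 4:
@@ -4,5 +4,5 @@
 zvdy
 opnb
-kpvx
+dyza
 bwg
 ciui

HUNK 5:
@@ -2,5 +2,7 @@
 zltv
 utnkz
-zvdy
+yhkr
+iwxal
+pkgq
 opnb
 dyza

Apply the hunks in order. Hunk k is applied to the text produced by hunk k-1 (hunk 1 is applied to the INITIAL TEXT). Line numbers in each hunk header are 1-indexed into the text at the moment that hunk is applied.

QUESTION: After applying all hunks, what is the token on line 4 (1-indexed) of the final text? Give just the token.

Answer: yhkr

Derivation:
Hunk 1: at line 9 remove [qodi,dfqy] add [bzh,ciui] -> 13 lines: qdf zltv utnkz pasy ghvz zac opnb amc alvcz bzh ciui ljkn hnn
Hunk 2: at line 3 remove [pasy,ghvz,zac] add [zvdy] -> 11 lines: qdf zltv utnkz zvdy opnb amc alvcz bzh ciui ljkn hnn
Hunk 3: at line 5 remove [amc,alvcz,bzh] add [kpvx,bwg] -> 10 lines: qdf zltv utnkz zvdy opnb kpvx bwg ciui ljkn hnn
Hunk 4: at line 4 remove [kpvx] add [dyza] -> 10 lines: qdf zltv utnkz zvdy opnb dyza bwg ciui ljkn hnn
Hunk 5: at line 2 remove [zvdy] add [yhkr,iwxal,pkgq] -> 12 lines: qdf zltv utnkz yhkr iwxal pkgq opnb dyza bwg ciui ljkn hnn
Final line 4: yhkr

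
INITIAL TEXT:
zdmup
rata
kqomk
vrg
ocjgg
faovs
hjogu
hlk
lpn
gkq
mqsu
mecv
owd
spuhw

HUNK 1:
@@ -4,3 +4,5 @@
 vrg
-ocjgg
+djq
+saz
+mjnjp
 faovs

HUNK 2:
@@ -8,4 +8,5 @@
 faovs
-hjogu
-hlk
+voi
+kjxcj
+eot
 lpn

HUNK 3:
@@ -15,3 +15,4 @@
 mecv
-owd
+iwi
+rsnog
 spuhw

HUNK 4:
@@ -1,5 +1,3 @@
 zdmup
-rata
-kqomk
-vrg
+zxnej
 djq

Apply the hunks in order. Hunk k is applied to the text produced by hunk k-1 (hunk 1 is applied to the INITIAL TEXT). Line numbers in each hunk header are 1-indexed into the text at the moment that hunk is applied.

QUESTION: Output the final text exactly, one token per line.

Hunk 1: at line 4 remove [ocjgg] add [djq,saz,mjnjp] -> 16 lines: zdmup rata kqomk vrg djq saz mjnjp faovs hjogu hlk lpn gkq mqsu mecv owd spuhw
Hunk 2: at line 8 remove [hjogu,hlk] add [voi,kjxcj,eot] -> 17 lines: zdmup rata kqomk vrg djq saz mjnjp faovs voi kjxcj eot lpn gkq mqsu mecv owd spuhw
Hunk 3: at line 15 remove [owd] add [iwi,rsnog] -> 18 lines: zdmup rata kqomk vrg djq saz mjnjp faovs voi kjxcj eot lpn gkq mqsu mecv iwi rsnog spuhw
Hunk 4: at line 1 remove [rata,kqomk,vrg] add [zxnej] -> 16 lines: zdmup zxnej djq saz mjnjp faovs voi kjxcj eot lpn gkq mqsu mecv iwi rsnog spuhw

Answer: zdmup
zxnej
djq
saz
mjnjp
faovs
voi
kjxcj
eot
lpn
gkq
mqsu
mecv
iwi
rsnog
spuhw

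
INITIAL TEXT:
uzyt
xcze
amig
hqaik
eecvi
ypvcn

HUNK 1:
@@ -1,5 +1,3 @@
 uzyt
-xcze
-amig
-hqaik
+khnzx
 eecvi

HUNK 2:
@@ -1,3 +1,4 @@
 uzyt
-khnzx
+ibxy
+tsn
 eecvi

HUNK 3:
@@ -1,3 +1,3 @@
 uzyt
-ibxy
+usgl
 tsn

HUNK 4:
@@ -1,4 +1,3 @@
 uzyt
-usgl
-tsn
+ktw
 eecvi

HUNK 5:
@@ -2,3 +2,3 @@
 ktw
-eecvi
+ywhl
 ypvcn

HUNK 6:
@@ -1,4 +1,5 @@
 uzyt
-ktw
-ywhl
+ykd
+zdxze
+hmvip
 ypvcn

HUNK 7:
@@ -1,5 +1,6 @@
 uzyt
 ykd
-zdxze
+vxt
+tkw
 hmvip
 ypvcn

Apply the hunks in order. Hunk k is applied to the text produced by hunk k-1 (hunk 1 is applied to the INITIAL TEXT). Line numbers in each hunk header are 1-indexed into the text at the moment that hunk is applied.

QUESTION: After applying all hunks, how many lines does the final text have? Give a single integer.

Hunk 1: at line 1 remove [xcze,amig,hqaik] add [khnzx] -> 4 lines: uzyt khnzx eecvi ypvcn
Hunk 2: at line 1 remove [khnzx] add [ibxy,tsn] -> 5 lines: uzyt ibxy tsn eecvi ypvcn
Hunk 3: at line 1 remove [ibxy] add [usgl] -> 5 lines: uzyt usgl tsn eecvi ypvcn
Hunk 4: at line 1 remove [usgl,tsn] add [ktw] -> 4 lines: uzyt ktw eecvi ypvcn
Hunk 5: at line 2 remove [eecvi] add [ywhl] -> 4 lines: uzyt ktw ywhl ypvcn
Hunk 6: at line 1 remove [ktw,ywhl] add [ykd,zdxze,hmvip] -> 5 lines: uzyt ykd zdxze hmvip ypvcn
Hunk 7: at line 1 remove [zdxze] add [vxt,tkw] -> 6 lines: uzyt ykd vxt tkw hmvip ypvcn
Final line count: 6

Answer: 6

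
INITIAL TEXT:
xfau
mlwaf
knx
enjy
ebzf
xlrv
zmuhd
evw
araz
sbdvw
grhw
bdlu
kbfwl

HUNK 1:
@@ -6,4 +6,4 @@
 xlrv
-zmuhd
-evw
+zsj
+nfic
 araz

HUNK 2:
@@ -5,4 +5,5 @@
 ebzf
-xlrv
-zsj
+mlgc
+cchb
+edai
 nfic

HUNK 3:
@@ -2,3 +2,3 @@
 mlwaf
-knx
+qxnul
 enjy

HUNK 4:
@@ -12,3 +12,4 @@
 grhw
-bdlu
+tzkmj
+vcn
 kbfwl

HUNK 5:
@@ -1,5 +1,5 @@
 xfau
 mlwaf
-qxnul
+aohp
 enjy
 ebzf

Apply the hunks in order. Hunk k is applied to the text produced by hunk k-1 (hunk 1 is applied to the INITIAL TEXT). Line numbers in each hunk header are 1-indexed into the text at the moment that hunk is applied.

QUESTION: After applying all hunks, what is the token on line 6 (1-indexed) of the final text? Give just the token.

Hunk 1: at line 6 remove [zmuhd,evw] add [zsj,nfic] -> 13 lines: xfau mlwaf knx enjy ebzf xlrv zsj nfic araz sbdvw grhw bdlu kbfwl
Hunk 2: at line 5 remove [xlrv,zsj] add [mlgc,cchb,edai] -> 14 lines: xfau mlwaf knx enjy ebzf mlgc cchb edai nfic araz sbdvw grhw bdlu kbfwl
Hunk 3: at line 2 remove [knx] add [qxnul] -> 14 lines: xfau mlwaf qxnul enjy ebzf mlgc cchb edai nfic araz sbdvw grhw bdlu kbfwl
Hunk 4: at line 12 remove [bdlu] add [tzkmj,vcn] -> 15 lines: xfau mlwaf qxnul enjy ebzf mlgc cchb edai nfic araz sbdvw grhw tzkmj vcn kbfwl
Hunk 5: at line 1 remove [qxnul] add [aohp] -> 15 lines: xfau mlwaf aohp enjy ebzf mlgc cchb edai nfic araz sbdvw grhw tzkmj vcn kbfwl
Final line 6: mlgc

Answer: mlgc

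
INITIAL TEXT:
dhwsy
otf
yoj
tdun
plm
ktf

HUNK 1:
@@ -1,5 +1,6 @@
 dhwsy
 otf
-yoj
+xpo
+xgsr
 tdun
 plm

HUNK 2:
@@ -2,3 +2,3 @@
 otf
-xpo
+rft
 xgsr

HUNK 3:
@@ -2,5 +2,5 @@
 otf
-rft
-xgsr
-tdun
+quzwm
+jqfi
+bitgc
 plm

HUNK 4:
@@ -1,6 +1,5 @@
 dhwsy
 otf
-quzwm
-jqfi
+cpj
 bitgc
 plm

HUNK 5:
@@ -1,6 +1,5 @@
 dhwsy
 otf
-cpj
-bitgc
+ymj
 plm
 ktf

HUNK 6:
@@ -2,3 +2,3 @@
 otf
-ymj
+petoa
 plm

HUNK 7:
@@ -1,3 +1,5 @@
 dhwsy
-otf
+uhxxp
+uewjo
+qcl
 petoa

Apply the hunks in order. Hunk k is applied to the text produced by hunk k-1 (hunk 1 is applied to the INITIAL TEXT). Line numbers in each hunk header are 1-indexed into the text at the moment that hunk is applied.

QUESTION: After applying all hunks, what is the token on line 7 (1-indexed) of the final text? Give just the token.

Answer: ktf

Derivation:
Hunk 1: at line 1 remove [yoj] add [xpo,xgsr] -> 7 lines: dhwsy otf xpo xgsr tdun plm ktf
Hunk 2: at line 2 remove [xpo] add [rft] -> 7 lines: dhwsy otf rft xgsr tdun plm ktf
Hunk 3: at line 2 remove [rft,xgsr,tdun] add [quzwm,jqfi,bitgc] -> 7 lines: dhwsy otf quzwm jqfi bitgc plm ktf
Hunk 4: at line 1 remove [quzwm,jqfi] add [cpj] -> 6 lines: dhwsy otf cpj bitgc plm ktf
Hunk 5: at line 1 remove [cpj,bitgc] add [ymj] -> 5 lines: dhwsy otf ymj plm ktf
Hunk 6: at line 2 remove [ymj] add [petoa] -> 5 lines: dhwsy otf petoa plm ktf
Hunk 7: at line 1 remove [otf] add [uhxxp,uewjo,qcl] -> 7 lines: dhwsy uhxxp uewjo qcl petoa plm ktf
Final line 7: ktf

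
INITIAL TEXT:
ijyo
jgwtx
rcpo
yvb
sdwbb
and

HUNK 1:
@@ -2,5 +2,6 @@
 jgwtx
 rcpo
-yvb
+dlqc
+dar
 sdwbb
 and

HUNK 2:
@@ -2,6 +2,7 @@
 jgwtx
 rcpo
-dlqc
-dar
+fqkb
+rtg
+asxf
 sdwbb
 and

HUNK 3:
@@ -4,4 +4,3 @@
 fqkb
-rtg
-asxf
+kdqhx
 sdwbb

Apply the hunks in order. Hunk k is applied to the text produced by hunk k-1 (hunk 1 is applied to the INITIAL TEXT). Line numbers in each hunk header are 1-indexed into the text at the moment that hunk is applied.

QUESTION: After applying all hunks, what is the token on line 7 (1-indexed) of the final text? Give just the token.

Hunk 1: at line 2 remove [yvb] add [dlqc,dar] -> 7 lines: ijyo jgwtx rcpo dlqc dar sdwbb and
Hunk 2: at line 2 remove [dlqc,dar] add [fqkb,rtg,asxf] -> 8 lines: ijyo jgwtx rcpo fqkb rtg asxf sdwbb and
Hunk 3: at line 4 remove [rtg,asxf] add [kdqhx] -> 7 lines: ijyo jgwtx rcpo fqkb kdqhx sdwbb and
Final line 7: and

Answer: and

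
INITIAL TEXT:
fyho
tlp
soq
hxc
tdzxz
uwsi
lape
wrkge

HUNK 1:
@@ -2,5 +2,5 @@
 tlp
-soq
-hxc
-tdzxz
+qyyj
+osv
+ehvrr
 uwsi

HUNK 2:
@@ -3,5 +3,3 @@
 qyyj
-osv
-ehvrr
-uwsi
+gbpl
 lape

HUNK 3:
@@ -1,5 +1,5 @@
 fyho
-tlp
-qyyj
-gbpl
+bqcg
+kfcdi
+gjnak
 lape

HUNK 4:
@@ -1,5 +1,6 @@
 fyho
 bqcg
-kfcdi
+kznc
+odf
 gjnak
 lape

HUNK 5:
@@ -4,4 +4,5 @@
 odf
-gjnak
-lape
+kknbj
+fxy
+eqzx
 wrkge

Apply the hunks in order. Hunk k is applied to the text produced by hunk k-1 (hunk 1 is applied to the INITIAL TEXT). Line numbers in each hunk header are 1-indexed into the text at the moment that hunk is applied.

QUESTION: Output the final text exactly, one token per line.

Answer: fyho
bqcg
kznc
odf
kknbj
fxy
eqzx
wrkge

Derivation:
Hunk 1: at line 2 remove [soq,hxc,tdzxz] add [qyyj,osv,ehvrr] -> 8 lines: fyho tlp qyyj osv ehvrr uwsi lape wrkge
Hunk 2: at line 3 remove [osv,ehvrr,uwsi] add [gbpl] -> 6 lines: fyho tlp qyyj gbpl lape wrkge
Hunk 3: at line 1 remove [tlp,qyyj,gbpl] add [bqcg,kfcdi,gjnak] -> 6 lines: fyho bqcg kfcdi gjnak lape wrkge
Hunk 4: at line 1 remove [kfcdi] add [kznc,odf] -> 7 lines: fyho bqcg kznc odf gjnak lape wrkge
Hunk 5: at line 4 remove [gjnak,lape] add [kknbj,fxy,eqzx] -> 8 lines: fyho bqcg kznc odf kknbj fxy eqzx wrkge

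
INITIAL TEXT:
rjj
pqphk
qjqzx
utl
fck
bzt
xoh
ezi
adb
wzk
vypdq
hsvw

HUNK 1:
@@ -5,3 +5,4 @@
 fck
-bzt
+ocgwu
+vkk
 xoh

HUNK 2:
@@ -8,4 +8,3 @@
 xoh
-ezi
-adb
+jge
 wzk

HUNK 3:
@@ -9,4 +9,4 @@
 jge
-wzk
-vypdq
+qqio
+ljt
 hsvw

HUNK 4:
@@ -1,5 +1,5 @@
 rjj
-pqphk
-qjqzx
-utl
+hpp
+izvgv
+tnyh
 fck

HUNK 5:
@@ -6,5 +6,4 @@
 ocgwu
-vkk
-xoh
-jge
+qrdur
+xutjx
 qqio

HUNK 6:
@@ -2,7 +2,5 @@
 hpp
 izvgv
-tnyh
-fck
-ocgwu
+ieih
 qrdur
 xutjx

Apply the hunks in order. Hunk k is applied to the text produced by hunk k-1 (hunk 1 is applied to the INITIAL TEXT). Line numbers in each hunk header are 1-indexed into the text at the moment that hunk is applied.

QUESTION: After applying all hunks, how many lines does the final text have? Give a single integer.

Hunk 1: at line 5 remove [bzt] add [ocgwu,vkk] -> 13 lines: rjj pqphk qjqzx utl fck ocgwu vkk xoh ezi adb wzk vypdq hsvw
Hunk 2: at line 8 remove [ezi,adb] add [jge] -> 12 lines: rjj pqphk qjqzx utl fck ocgwu vkk xoh jge wzk vypdq hsvw
Hunk 3: at line 9 remove [wzk,vypdq] add [qqio,ljt] -> 12 lines: rjj pqphk qjqzx utl fck ocgwu vkk xoh jge qqio ljt hsvw
Hunk 4: at line 1 remove [pqphk,qjqzx,utl] add [hpp,izvgv,tnyh] -> 12 lines: rjj hpp izvgv tnyh fck ocgwu vkk xoh jge qqio ljt hsvw
Hunk 5: at line 6 remove [vkk,xoh,jge] add [qrdur,xutjx] -> 11 lines: rjj hpp izvgv tnyh fck ocgwu qrdur xutjx qqio ljt hsvw
Hunk 6: at line 2 remove [tnyh,fck,ocgwu] add [ieih] -> 9 lines: rjj hpp izvgv ieih qrdur xutjx qqio ljt hsvw
Final line count: 9

Answer: 9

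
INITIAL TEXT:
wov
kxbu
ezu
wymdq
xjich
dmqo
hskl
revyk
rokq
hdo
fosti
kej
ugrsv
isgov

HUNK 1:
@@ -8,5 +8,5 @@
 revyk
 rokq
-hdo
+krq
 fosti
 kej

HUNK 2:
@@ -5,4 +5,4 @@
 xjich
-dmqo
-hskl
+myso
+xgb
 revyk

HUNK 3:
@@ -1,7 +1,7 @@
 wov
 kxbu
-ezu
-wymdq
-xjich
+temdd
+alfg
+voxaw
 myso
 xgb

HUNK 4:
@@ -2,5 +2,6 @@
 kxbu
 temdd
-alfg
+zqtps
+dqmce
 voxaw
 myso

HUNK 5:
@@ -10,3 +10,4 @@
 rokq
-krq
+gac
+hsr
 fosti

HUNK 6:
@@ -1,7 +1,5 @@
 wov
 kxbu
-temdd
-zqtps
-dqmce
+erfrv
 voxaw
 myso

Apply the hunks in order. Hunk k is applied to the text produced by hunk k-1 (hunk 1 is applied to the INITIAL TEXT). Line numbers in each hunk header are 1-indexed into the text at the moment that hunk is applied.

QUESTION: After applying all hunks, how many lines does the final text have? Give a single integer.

Hunk 1: at line 8 remove [hdo] add [krq] -> 14 lines: wov kxbu ezu wymdq xjich dmqo hskl revyk rokq krq fosti kej ugrsv isgov
Hunk 2: at line 5 remove [dmqo,hskl] add [myso,xgb] -> 14 lines: wov kxbu ezu wymdq xjich myso xgb revyk rokq krq fosti kej ugrsv isgov
Hunk 3: at line 1 remove [ezu,wymdq,xjich] add [temdd,alfg,voxaw] -> 14 lines: wov kxbu temdd alfg voxaw myso xgb revyk rokq krq fosti kej ugrsv isgov
Hunk 4: at line 2 remove [alfg] add [zqtps,dqmce] -> 15 lines: wov kxbu temdd zqtps dqmce voxaw myso xgb revyk rokq krq fosti kej ugrsv isgov
Hunk 5: at line 10 remove [krq] add [gac,hsr] -> 16 lines: wov kxbu temdd zqtps dqmce voxaw myso xgb revyk rokq gac hsr fosti kej ugrsv isgov
Hunk 6: at line 1 remove [temdd,zqtps,dqmce] add [erfrv] -> 14 lines: wov kxbu erfrv voxaw myso xgb revyk rokq gac hsr fosti kej ugrsv isgov
Final line count: 14

Answer: 14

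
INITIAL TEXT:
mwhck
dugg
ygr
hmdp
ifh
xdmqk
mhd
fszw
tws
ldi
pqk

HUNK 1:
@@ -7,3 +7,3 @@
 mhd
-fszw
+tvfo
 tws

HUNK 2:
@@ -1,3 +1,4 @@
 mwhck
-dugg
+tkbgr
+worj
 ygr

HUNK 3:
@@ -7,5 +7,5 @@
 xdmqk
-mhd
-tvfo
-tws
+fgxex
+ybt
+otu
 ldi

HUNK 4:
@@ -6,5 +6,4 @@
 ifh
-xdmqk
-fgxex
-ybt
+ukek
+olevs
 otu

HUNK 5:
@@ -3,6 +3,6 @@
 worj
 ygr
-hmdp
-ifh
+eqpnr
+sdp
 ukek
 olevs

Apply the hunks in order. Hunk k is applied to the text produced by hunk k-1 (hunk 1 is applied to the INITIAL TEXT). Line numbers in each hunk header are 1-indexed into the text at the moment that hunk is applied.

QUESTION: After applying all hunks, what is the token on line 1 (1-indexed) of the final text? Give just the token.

Hunk 1: at line 7 remove [fszw] add [tvfo] -> 11 lines: mwhck dugg ygr hmdp ifh xdmqk mhd tvfo tws ldi pqk
Hunk 2: at line 1 remove [dugg] add [tkbgr,worj] -> 12 lines: mwhck tkbgr worj ygr hmdp ifh xdmqk mhd tvfo tws ldi pqk
Hunk 3: at line 7 remove [mhd,tvfo,tws] add [fgxex,ybt,otu] -> 12 lines: mwhck tkbgr worj ygr hmdp ifh xdmqk fgxex ybt otu ldi pqk
Hunk 4: at line 6 remove [xdmqk,fgxex,ybt] add [ukek,olevs] -> 11 lines: mwhck tkbgr worj ygr hmdp ifh ukek olevs otu ldi pqk
Hunk 5: at line 3 remove [hmdp,ifh] add [eqpnr,sdp] -> 11 lines: mwhck tkbgr worj ygr eqpnr sdp ukek olevs otu ldi pqk
Final line 1: mwhck

Answer: mwhck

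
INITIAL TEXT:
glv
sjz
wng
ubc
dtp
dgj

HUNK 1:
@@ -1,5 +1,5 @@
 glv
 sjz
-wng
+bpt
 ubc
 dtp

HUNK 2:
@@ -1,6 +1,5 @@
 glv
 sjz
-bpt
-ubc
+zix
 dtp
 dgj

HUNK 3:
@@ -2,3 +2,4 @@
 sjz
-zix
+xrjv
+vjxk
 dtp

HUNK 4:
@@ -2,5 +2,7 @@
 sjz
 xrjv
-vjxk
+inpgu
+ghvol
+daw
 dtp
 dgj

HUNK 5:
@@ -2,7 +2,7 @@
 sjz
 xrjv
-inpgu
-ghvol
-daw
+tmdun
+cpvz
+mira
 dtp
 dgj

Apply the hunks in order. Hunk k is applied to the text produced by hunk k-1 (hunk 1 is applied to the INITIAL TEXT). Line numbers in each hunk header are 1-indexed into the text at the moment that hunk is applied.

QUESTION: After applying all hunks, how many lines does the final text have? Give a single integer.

Hunk 1: at line 1 remove [wng] add [bpt] -> 6 lines: glv sjz bpt ubc dtp dgj
Hunk 2: at line 1 remove [bpt,ubc] add [zix] -> 5 lines: glv sjz zix dtp dgj
Hunk 3: at line 2 remove [zix] add [xrjv,vjxk] -> 6 lines: glv sjz xrjv vjxk dtp dgj
Hunk 4: at line 2 remove [vjxk] add [inpgu,ghvol,daw] -> 8 lines: glv sjz xrjv inpgu ghvol daw dtp dgj
Hunk 5: at line 2 remove [inpgu,ghvol,daw] add [tmdun,cpvz,mira] -> 8 lines: glv sjz xrjv tmdun cpvz mira dtp dgj
Final line count: 8

Answer: 8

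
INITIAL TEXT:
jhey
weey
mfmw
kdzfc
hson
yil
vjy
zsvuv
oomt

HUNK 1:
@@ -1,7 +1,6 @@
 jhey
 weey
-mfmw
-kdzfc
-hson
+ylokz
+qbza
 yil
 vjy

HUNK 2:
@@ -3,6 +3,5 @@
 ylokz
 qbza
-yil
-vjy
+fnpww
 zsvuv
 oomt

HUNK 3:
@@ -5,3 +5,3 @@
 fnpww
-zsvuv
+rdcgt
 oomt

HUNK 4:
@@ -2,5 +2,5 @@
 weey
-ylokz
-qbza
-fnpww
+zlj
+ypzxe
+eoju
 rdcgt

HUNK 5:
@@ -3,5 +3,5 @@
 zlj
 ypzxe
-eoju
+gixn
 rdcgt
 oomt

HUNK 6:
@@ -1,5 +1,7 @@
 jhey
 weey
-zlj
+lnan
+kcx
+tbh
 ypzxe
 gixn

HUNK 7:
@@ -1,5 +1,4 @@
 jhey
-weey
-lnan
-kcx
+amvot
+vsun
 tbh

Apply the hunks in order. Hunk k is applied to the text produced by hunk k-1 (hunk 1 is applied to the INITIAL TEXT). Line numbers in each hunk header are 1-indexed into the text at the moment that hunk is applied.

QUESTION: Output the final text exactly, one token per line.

Hunk 1: at line 1 remove [mfmw,kdzfc,hson] add [ylokz,qbza] -> 8 lines: jhey weey ylokz qbza yil vjy zsvuv oomt
Hunk 2: at line 3 remove [yil,vjy] add [fnpww] -> 7 lines: jhey weey ylokz qbza fnpww zsvuv oomt
Hunk 3: at line 5 remove [zsvuv] add [rdcgt] -> 7 lines: jhey weey ylokz qbza fnpww rdcgt oomt
Hunk 4: at line 2 remove [ylokz,qbza,fnpww] add [zlj,ypzxe,eoju] -> 7 lines: jhey weey zlj ypzxe eoju rdcgt oomt
Hunk 5: at line 3 remove [eoju] add [gixn] -> 7 lines: jhey weey zlj ypzxe gixn rdcgt oomt
Hunk 6: at line 1 remove [zlj] add [lnan,kcx,tbh] -> 9 lines: jhey weey lnan kcx tbh ypzxe gixn rdcgt oomt
Hunk 7: at line 1 remove [weey,lnan,kcx] add [amvot,vsun] -> 8 lines: jhey amvot vsun tbh ypzxe gixn rdcgt oomt

Answer: jhey
amvot
vsun
tbh
ypzxe
gixn
rdcgt
oomt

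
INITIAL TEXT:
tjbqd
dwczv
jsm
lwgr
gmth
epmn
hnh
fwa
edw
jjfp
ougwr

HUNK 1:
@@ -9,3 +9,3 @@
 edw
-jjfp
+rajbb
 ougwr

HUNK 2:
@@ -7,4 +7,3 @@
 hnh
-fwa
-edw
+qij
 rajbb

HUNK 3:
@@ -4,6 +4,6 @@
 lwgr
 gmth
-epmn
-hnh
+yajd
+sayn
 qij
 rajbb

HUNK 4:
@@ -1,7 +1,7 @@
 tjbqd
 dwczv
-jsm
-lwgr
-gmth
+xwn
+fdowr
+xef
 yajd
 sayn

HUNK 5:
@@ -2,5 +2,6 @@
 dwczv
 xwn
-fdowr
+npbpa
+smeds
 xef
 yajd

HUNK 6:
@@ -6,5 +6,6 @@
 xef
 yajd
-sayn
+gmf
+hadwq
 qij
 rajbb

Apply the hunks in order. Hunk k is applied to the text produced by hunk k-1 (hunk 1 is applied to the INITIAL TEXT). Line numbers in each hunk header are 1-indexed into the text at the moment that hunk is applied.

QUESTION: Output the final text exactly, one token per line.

Answer: tjbqd
dwczv
xwn
npbpa
smeds
xef
yajd
gmf
hadwq
qij
rajbb
ougwr

Derivation:
Hunk 1: at line 9 remove [jjfp] add [rajbb] -> 11 lines: tjbqd dwczv jsm lwgr gmth epmn hnh fwa edw rajbb ougwr
Hunk 2: at line 7 remove [fwa,edw] add [qij] -> 10 lines: tjbqd dwczv jsm lwgr gmth epmn hnh qij rajbb ougwr
Hunk 3: at line 4 remove [epmn,hnh] add [yajd,sayn] -> 10 lines: tjbqd dwczv jsm lwgr gmth yajd sayn qij rajbb ougwr
Hunk 4: at line 1 remove [jsm,lwgr,gmth] add [xwn,fdowr,xef] -> 10 lines: tjbqd dwczv xwn fdowr xef yajd sayn qij rajbb ougwr
Hunk 5: at line 2 remove [fdowr] add [npbpa,smeds] -> 11 lines: tjbqd dwczv xwn npbpa smeds xef yajd sayn qij rajbb ougwr
Hunk 6: at line 6 remove [sayn] add [gmf,hadwq] -> 12 lines: tjbqd dwczv xwn npbpa smeds xef yajd gmf hadwq qij rajbb ougwr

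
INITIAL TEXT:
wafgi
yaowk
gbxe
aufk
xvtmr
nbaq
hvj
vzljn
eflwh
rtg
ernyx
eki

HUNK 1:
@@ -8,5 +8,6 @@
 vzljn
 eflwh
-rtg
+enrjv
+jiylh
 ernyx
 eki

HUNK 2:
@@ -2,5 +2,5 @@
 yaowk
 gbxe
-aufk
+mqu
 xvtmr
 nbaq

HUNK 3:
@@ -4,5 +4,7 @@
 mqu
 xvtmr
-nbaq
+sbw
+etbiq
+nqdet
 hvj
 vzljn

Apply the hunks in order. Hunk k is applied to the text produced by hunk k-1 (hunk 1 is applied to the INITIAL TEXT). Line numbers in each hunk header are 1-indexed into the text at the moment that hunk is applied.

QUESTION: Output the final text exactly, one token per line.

Hunk 1: at line 8 remove [rtg] add [enrjv,jiylh] -> 13 lines: wafgi yaowk gbxe aufk xvtmr nbaq hvj vzljn eflwh enrjv jiylh ernyx eki
Hunk 2: at line 2 remove [aufk] add [mqu] -> 13 lines: wafgi yaowk gbxe mqu xvtmr nbaq hvj vzljn eflwh enrjv jiylh ernyx eki
Hunk 3: at line 4 remove [nbaq] add [sbw,etbiq,nqdet] -> 15 lines: wafgi yaowk gbxe mqu xvtmr sbw etbiq nqdet hvj vzljn eflwh enrjv jiylh ernyx eki

Answer: wafgi
yaowk
gbxe
mqu
xvtmr
sbw
etbiq
nqdet
hvj
vzljn
eflwh
enrjv
jiylh
ernyx
eki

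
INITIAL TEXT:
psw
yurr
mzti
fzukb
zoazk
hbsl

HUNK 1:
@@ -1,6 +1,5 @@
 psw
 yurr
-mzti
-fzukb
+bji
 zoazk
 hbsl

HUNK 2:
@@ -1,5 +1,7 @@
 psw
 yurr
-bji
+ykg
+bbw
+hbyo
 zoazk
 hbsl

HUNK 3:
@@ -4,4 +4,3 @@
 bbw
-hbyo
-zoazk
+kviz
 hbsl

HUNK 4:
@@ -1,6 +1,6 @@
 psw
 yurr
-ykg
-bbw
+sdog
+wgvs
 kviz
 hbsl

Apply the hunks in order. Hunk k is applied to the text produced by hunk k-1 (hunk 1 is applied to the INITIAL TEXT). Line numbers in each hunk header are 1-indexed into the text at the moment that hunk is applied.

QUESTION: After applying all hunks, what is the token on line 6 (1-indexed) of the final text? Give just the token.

Hunk 1: at line 1 remove [mzti,fzukb] add [bji] -> 5 lines: psw yurr bji zoazk hbsl
Hunk 2: at line 1 remove [bji] add [ykg,bbw,hbyo] -> 7 lines: psw yurr ykg bbw hbyo zoazk hbsl
Hunk 3: at line 4 remove [hbyo,zoazk] add [kviz] -> 6 lines: psw yurr ykg bbw kviz hbsl
Hunk 4: at line 1 remove [ykg,bbw] add [sdog,wgvs] -> 6 lines: psw yurr sdog wgvs kviz hbsl
Final line 6: hbsl

Answer: hbsl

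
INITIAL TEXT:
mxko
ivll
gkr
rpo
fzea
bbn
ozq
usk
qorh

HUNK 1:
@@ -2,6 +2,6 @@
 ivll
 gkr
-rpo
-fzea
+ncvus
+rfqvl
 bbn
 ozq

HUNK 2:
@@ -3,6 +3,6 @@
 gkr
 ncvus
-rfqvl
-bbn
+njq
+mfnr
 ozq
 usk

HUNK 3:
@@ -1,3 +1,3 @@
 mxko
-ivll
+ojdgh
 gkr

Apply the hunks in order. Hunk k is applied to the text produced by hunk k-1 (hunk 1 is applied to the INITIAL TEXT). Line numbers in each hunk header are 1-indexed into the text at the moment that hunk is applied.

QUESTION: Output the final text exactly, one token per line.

Hunk 1: at line 2 remove [rpo,fzea] add [ncvus,rfqvl] -> 9 lines: mxko ivll gkr ncvus rfqvl bbn ozq usk qorh
Hunk 2: at line 3 remove [rfqvl,bbn] add [njq,mfnr] -> 9 lines: mxko ivll gkr ncvus njq mfnr ozq usk qorh
Hunk 3: at line 1 remove [ivll] add [ojdgh] -> 9 lines: mxko ojdgh gkr ncvus njq mfnr ozq usk qorh

Answer: mxko
ojdgh
gkr
ncvus
njq
mfnr
ozq
usk
qorh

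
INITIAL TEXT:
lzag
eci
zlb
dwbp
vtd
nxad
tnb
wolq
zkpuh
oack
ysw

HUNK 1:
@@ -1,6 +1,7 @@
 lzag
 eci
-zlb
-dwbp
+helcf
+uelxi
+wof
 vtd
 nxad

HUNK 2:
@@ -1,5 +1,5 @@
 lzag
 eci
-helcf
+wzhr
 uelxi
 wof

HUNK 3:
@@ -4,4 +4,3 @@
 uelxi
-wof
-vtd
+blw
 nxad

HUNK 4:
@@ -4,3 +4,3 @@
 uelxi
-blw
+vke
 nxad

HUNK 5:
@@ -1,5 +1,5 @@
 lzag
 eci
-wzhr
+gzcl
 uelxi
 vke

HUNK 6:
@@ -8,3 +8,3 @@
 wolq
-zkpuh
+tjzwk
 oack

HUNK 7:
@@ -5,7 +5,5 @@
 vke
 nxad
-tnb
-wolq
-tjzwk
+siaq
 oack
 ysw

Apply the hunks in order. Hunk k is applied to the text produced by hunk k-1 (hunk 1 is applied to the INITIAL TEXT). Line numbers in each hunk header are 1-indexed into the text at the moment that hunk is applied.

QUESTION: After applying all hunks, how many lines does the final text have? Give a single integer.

Hunk 1: at line 1 remove [zlb,dwbp] add [helcf,uelxi,wof] -> 12 lines: lzag eci helcf uelxi wof vtd nxad tnb wolq zkpuh oack ysw
Hunk 2: at line 1 remove [helcf] add [wzhr] -> 12 lines: lzag eci wzhr uelxi wof vtd nxad tnb wolq zkpuh oack ysw
Hunk 3: at line 4 remove [wof,vtd] add [blw] -> 11 lines: lzag eci wzhr uelxi blw nxad tnb wolq zkpuh oack ysw
Hunk 4: at line 4 remove [blw] add [vke] -> 11 lines: lzag eci wzhr uelxi vke nxad tnb wolq zkpuh oack ysw
Hunk 5: at line 1 remove [wzhr] add [gzcl] -> 11 lines: lzag eci gzcl uelxi vke nxad tnb wolq zkpuh oack ysw
Hunk 6: at line 8 remove [zkpuh] add [tjzwk] -> 11 lines: lzag eci gzcl uelxi vke nxad tnb wolq tjzwk oack ysw
Hunk 7: at line 5 remove [tnb,wolq,tjzwk] add [siaq] -> 9 lines: lzag eci gzcl uelxi vke nxad siaq oack ysw
Final line count: 9

Answer: 9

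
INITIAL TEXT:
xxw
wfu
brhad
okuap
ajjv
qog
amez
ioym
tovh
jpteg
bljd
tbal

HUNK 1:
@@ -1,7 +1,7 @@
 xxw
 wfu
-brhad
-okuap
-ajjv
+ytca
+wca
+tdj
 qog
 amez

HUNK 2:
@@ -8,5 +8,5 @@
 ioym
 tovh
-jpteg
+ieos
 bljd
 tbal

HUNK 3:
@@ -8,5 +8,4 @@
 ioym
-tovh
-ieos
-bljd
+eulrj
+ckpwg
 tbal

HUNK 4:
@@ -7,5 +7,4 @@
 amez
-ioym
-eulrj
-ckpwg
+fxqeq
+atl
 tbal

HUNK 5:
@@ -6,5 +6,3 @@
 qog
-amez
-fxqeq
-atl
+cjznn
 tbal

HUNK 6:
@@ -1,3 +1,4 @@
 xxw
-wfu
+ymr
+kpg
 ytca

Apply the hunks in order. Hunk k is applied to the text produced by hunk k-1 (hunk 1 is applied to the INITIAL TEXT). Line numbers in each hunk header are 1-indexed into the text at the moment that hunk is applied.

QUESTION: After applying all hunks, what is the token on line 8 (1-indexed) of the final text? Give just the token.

Hunk 1: at line 1 remove [brhad,okuap,ajjv] add [ytca,wca,tdj] -> 12 lines: xxw wfu ytca wca tdj qog amez ioym tovh jpteg bljd tbal
Hunk 2: at line 8 remove [jpteg] add [ieos] -> 12 lines: xxw wfu ytca wca tdj qog amez ioym tovh ieos bljd tbal
Hunk 3: at line 8 remove [tovh,ieos,bljd] add [eulrj,ckpwg] -> 11 lines: xxw wfu ytca wca tdj qog amez ioym eulrj ckpwg tbal
Hunk 4: at line 7 remove [ioym,eulrj,ckpwg] add [fxqeq,atl] -> 10 lines: xxw wfu ytca wca tdj qog amez fxqeq atl tbal
Hunk 5: at line 6 remove [amez,fxqeq,atl] add [cjznn] -> 8 lines: xxw wfu ytca wca tdj qog cjznn tbal
Hunk 6: at line 1 remove [wfu] add [ymr,kpg] -> 9 lines: xxw ymr kpg ytca wca tdj qog cjznn tbal
Final line 8: cjznn

Answer: cjznn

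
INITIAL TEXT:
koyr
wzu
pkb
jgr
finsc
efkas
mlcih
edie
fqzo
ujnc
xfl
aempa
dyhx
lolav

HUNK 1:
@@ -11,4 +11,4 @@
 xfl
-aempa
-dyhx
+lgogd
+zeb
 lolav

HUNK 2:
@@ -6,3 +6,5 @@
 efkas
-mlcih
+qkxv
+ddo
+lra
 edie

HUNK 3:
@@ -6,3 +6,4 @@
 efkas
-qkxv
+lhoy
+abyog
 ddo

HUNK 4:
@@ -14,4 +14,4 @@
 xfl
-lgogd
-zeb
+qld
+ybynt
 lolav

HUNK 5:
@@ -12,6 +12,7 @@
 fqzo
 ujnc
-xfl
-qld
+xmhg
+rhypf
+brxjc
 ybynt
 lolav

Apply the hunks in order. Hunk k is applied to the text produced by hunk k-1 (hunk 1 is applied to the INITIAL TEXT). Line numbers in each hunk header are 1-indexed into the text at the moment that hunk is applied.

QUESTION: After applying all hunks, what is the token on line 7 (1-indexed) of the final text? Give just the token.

Answer: lhoy

Derivation:
Hunk 1: at line 11 remove [aempa,dyhx] add [lgogd,zeb] -> 14 lines: koyr wzu pkb jgr finsc efkas mlcih edie fqzo ujnc xfl lgogd zeb lolav
Hunk 2: at line 6 remove [mlcih] add [qkxv,ddo,lra] -> 16 lines: koyr wzu pkb jgr finsc efkas qkxv ddo lra edie fqzo ujnc xfl lgogd zeb lolav
Hunk 3: at line 6 remove [qkxv] add [lhoy,abyog] -> 17 lines: koyr wzu pkb jgr finsc efkas lhoy abyog ddo lra edie fqzo ujnc xfl lgogd zeb lolav
Hunk 4: at line 14 remove [lgogd,zeb] add [qld,ybynt] -> 17 lines: koyr wzu pkb jgr finsc efkas lhoy abyog ddo lra edie fqzo ujnc xfl qld ybynt lolav
Hunk 5: at line 12 remove [xfl,qld] add [xmhg,rhypf,brxjc] -> 18 lines: koyr wzu pkb jgr finsc efkas lhoy abyog ddo lra edie fqzo ujnc xmhg rhypf brxjc ybynt lolav
Final line 7: lhoy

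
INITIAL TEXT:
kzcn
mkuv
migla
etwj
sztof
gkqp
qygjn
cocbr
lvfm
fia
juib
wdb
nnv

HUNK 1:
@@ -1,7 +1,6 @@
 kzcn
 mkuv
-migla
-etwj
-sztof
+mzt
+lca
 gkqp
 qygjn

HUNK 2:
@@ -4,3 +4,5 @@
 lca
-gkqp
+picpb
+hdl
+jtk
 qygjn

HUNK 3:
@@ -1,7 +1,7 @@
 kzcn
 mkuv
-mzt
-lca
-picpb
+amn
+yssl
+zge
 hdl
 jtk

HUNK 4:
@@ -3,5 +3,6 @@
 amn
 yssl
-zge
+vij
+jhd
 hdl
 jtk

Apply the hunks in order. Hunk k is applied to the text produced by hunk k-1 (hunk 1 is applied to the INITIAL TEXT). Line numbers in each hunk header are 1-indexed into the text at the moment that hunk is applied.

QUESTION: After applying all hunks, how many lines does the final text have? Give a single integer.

Answer: 15

Derivation:
Hunk 1: at line 1 remove [migla,etwj,sztof] add [mzt,lca] -> 12 lines: kzcn mkuv mzt lca gkqp qygjn cocbr lvfm fia juib wdb nnv
Hunk 2: at line 4 remove [gkqp] add [picpb,hdl,jtk] -> 14 lines: kzcn mkuv mzt lca picpb hdl jtk qygjn cocbr lvfm fia juib wdb nnv
Hunk 3: at line 1 remove [mzt,lca,picpb] add [amn,yssl,zge] -> 14 lines: kzcn mkuv amn yssl zge hdl jtk qygjn cocbr lvfm fia juib wdb nnv
Hunk 4: at line 3 remove [zge] add [vij,jhd] -> 15 lines: kzcn mkuv amn yssl vij jhd hdl jtk qygjn cocbr lvfm fia juib wdb nnv
Final line count: 15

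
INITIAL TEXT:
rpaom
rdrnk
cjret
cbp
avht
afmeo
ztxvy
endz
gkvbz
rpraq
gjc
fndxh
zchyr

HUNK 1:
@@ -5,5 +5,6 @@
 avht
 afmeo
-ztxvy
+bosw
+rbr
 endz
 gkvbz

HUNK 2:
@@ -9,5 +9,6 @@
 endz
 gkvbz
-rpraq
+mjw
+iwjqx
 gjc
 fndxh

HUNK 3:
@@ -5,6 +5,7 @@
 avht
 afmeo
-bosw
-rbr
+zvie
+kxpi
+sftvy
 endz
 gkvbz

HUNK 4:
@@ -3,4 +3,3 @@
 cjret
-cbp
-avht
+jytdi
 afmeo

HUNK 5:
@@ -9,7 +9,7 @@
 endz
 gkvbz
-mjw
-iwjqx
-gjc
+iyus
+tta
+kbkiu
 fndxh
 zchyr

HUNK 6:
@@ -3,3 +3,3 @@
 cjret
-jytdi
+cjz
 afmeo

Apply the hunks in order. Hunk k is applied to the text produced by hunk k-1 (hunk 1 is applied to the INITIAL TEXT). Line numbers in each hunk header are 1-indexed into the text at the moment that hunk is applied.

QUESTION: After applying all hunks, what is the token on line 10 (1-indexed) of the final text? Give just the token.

Hunk 1: at line 5 remove [ztxvy] add [bosw,rbr] -> 14 lines: rpaom rdrnk cjret cbp avht afmeo bosw rbr endz gkvbz rpraq gjc fndxh zchyr
Hunk 2: at line 9 remove [rpraq] add [mjw,iwjqx] -> 15 lines: rpaom rdrnk cjret cbp avht afmeo bosw rbr endz gkvbz mjw iwjqx gjc fndxh zchyr
Hunk 3: at line 5 remove [bosw,rbr] add [zvie,kxpi,sftvy] -> 16 lines: rpaom rdrnk cjret cbp avht afmeo zvie kxpi sftvy endz gkvbz mjw iwjqx gjc fndxh zchyr
Hunk 4: at line 3 remove [cbp,avht] add [jytdi] -> 15 lines: rpaom rdrnk cjret jytdi afmeo zvie kxpi sftvy endz gkvbz mjw iwjqx gjc fndxh zchyr
Hunk 5: at line 9 remove [mjw,iwjqx,gjc] add [iyus,tta,kbkiu] -> 15 lines: rpaom rdrnk cjret jytdi afmeo zvie kxpi sftvy endz gkvbz iyus tta kbkiu fndxh zchyr
Hunk 6: at line 3 remove [jytdi] add [cjz] -> 15 lines: rpaom rdrnk cjret cjz afmeo zvie kxpi sftvy endz gkvbz iyus tta kbkiu fndxh zchyr
Final line 10: gkvbz

Answer: gkvbz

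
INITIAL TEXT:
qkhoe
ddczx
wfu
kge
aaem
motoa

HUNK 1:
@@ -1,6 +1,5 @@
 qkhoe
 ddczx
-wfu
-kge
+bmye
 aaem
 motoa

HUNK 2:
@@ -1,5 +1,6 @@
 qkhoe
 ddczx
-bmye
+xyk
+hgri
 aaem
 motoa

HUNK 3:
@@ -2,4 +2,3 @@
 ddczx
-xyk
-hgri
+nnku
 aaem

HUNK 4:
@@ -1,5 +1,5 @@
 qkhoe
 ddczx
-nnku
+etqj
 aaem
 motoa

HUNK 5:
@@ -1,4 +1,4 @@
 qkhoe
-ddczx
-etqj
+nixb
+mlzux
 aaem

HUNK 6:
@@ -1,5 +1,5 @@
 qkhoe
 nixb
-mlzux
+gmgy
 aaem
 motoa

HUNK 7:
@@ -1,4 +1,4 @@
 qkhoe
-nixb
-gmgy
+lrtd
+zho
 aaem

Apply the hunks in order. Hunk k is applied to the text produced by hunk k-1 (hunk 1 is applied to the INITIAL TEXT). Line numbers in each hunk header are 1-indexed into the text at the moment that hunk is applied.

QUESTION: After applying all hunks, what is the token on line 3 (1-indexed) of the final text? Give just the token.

Answer: zho

Derivation:
Hunk 1: at line 1 remove [wfu,kge] add [bmye] -> 5 lines: qkhoe ddczx bmye aaem motoa
Hunk 2: at line 1 remove [bmye] add [xyk,hgri] -> 6 lines: qkhoe ddczx xyk hgri aaem motoa
Hunk 3: at line 2 remove [xyk,hgri] add [nnku] -> 5 lines: qkhoe ddczx nnku aaem motoa
Hunk 4: at line 1 remove [nnku] add [etqj] -> 5 lines: qkhoe ddczx etqj aaem motoa
Hunk 5: at line 1 remove [ddczx,etqj] add [nixb,mlzux] -> 5 lines: qkhoe nixb mlzux aaem motoa
Hunk 6: at line 1 remove [mlzux] add [gmgy] -> 5 lines: qkhoe nixb gmgy aaem motoa
Hunk 7: at line 1 remove [nixb,gmgy] add [lrtd,zho] -> 5 lines: qkhoe lrtd zho aaem motoa
Final line 3: zho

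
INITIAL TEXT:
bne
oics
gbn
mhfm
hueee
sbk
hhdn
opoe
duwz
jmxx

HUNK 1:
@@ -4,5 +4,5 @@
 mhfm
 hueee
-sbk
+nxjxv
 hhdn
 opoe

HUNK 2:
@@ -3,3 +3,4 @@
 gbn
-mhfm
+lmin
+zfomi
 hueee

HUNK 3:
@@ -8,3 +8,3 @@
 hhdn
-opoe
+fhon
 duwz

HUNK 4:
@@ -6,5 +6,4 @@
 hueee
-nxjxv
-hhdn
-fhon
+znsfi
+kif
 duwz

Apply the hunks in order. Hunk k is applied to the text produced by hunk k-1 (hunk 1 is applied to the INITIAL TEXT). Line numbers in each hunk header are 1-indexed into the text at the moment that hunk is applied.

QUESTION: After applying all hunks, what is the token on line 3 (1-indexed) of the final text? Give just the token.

Answer: gbn

Derivation:
Hunk 1: at line 4 remove [sbk] add [nxjxv] -> 10 lines: bne oics gbn mhfm hueee nxjxv hhdn opoe duwz jmxx
Hunk 2: at line 3 remove [mhfm] add [lmin,zfomi] -> 11 lines: bne oics gbn lmin zfomi hueee nxjxv hhdn opoe duwz jmxx
Hunk 3: at line 8 remove [opoe] add [fhon] -> 11 lines: bne oics gbn lmin zfomi hueee nxjxv hhdn fhon duwz jmxx
Hunk 4: at line 6 remove [nxjxv,hhdn,fhon] add [znsfi,kif] -> 10 lines: bne oics gbn lmin zfomi hueee znsfi kif duwz jmxx
Final line 3: gbn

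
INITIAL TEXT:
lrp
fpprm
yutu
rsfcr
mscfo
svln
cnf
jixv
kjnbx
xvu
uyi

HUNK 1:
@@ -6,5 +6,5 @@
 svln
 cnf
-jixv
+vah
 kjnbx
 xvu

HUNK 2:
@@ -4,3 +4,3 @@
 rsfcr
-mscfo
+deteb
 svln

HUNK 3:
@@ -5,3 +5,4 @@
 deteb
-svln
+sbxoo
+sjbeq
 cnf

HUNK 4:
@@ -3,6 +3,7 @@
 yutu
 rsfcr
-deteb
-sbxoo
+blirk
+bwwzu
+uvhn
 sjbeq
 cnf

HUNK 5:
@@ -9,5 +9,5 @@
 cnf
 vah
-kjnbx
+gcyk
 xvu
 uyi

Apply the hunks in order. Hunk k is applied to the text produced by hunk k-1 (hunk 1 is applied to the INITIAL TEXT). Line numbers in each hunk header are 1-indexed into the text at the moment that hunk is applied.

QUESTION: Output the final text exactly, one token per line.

Hunk 1: at line 6 remove [jixv] add [vah] -> 11 lines: lrp fpprm yutu rsfcr mscfo svln cnf vah kjnbx xvu uyi
Hunk 2: at line 4 remove [mscfo] add [deteb] -> 11 lines: lrp fpprm yutu rsfcr deteb svln cnf vah kjnbx xvu uyi
Hunk 3: at line 5 remove [svln] add [sbxoo,sjbeq] -> 12 lines: lrp fpprm yutu rsfcr deteb sbxoo sjbeq cnf vah kjnbx xvu uyi
Hunk 4: at line 3 remove [deteb,sbxoo] add [blirk,bwwzu,uvhn] -> 13 lines: lrp fpprm yutu rsfcr blirk bwwzu uvhn sjbeq cnf vah kjnbx xvu uyi
Hunk 5: at line 9 remove [kjnbx] add [gcyk] -> 13 lines: lrp fpprm yutu rsfcr blirk bwwzu uvhn sjbeq cnf vah gcyk xvu uyi

Answer: lrp
fpprm
yutu
rsfcr
blirk
bwwzu
uvhn
sjbeq
cnf
vah
gcyk
xvu
uyi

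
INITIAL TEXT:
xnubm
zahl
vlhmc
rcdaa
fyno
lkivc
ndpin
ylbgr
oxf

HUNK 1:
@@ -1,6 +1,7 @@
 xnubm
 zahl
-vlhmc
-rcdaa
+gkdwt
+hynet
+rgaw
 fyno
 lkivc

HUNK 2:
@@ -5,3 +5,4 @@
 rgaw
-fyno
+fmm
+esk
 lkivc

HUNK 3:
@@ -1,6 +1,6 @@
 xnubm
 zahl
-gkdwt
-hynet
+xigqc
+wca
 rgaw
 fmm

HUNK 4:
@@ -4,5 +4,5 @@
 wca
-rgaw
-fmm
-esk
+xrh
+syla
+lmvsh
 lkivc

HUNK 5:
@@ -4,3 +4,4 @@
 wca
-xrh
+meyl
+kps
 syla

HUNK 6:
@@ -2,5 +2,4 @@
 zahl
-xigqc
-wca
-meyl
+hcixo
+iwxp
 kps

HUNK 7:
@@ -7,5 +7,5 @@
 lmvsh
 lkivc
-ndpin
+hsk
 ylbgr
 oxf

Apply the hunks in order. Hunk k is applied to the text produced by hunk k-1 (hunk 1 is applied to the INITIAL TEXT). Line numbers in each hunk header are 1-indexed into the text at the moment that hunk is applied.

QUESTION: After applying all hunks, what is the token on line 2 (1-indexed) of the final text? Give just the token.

Answer: zahl

Derivation:
Hunk 1: at line 1 remove [vlhmc,rcdaa] add [gkdwt,hynet,rgaw] -> 10 lines: xnubm zahl gkdwt hynet rgaw fyno lkivc ndpin ylbgr oxf
Hunk 2: at line 5 remove [fyno] add [fmm,esk] -> 11 lines: xnubm zahl gkdwt hynet rgaw fmm esk lkivc ndpin ylbgr oxf
Hunk 3: at line 1 remove [gkdwt,hynet] add [xigqc,wca] -> 11 lines: xnubm zahl xigqc wca rgaw fmm esk lkivc ndpin ylbgr oxf
Hunk 4: at line 4 remove [rgaw,fmm,esk] add [xrh,syla,lmvsh] -> 11 lines: xnubm zahl xigqc wca xrh syla lmvsh lkivc ndpin ylbgr oxf
Hunk 5: at line 4 remove [xrh] add [meyl,kps] -> 12 lines: xnubm zahl xigqc wca meyl kps syla lmvsh lkivc ndpin ylbgr oxf
Hunk 6: at line 2 remove [xigqc,wca,meyl] add [hcixo,iwxp] -> 11 lines: xnubm zahl hcixo iwxp kps syla lmvsh lkivc ndpin ylbgr oxf
Hunk 7: at line 7 remove [ndpin] add [hsk] -> 11 lines: xnubm zahl hcixo iwxp kps syla lmvsh lkivc hsk ylbgr oxf
Final line 2: zahl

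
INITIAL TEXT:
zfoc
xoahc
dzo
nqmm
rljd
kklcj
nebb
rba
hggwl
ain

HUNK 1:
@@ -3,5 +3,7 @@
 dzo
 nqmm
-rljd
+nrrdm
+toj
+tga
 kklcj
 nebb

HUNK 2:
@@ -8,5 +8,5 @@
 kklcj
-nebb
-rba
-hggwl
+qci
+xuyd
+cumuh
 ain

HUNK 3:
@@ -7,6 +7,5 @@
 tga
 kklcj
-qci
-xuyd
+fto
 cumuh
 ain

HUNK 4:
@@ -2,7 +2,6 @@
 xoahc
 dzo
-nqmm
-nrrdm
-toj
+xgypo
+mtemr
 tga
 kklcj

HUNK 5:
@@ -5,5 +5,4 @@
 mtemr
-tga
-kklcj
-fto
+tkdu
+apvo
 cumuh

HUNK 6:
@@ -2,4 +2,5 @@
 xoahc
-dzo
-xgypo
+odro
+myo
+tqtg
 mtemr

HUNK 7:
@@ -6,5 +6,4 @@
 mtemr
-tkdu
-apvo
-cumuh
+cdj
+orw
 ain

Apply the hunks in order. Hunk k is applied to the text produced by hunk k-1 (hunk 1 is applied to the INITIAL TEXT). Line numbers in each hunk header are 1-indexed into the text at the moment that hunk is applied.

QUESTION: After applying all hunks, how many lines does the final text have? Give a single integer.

Hunk 1: at line 3 remove [rljd] add [nrrdm,toj,tga] -> 12 lines: zfoc xoahc dzo nqmm nrrdm toj tga kklcj nebb rba hggwl ain
Hunk 2: at line 8 remove [nebb,rba,hggwl] add [qci,xuyd,cumuh] -> 12 lines: zfoc xoahc dzo nqmm nrrdm toj tga kklcj qci xuyd cumuh ain
Hunk 3: at line 7 remove [qci,xuyd] add [fto] -> 11 lines: zfoc xoahc dzo nqmm nrrdm toj tga kklcj fto cumuh ain
Hunk 4: at line 2 remove [nqmm,nrrdm,toj] add [xgypo,mtemr] -> 10 lines: zfoc xoahc dzo xgypo mtemr tga kklcj fto cumuh ain
Hunk 5: at line 5 remove [tga,kklcj,fto] add [tkdu,apvo] -> 9 lines: zfoc xoahc dzo xgypo mtemr tkdu apvo cumuh ain
Hunk 6: at line 2 remove [dzo,xgypo] add [odro,myo,tqtg] -> 10 lines: zfoc xoahc odro myo tqtg mtemr tkdu apvo cumuh ain
Hunk 7: at line 6 remove [tkdu,apvo,cumuh] add [cdj,orw] -> 9 lines: zfoc xoahc odro myo tqtg mtemr cdj orw ain
Final line count: 9

Answer: 9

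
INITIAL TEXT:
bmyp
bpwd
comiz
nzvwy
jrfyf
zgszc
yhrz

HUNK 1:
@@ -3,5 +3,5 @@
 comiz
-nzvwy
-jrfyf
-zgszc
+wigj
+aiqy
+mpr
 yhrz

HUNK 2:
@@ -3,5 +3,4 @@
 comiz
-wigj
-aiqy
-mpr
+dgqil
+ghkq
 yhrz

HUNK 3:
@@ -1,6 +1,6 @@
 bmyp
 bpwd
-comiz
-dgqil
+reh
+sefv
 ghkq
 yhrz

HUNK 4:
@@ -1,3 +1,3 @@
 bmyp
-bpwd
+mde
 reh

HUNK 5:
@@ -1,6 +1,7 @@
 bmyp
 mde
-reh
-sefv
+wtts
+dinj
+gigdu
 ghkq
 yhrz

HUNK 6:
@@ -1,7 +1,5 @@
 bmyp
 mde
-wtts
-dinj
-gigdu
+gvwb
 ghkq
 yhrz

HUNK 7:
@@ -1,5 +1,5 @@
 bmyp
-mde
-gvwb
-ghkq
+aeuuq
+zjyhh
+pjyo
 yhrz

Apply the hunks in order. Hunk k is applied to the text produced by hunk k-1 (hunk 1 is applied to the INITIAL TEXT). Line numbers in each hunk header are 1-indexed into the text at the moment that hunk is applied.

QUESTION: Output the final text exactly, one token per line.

Hunk 1: at line 3 remove [nzvwy,jrfyf,zgszc] add [wigj,aiqy,mpr] -> 7 lines: bmyp bpwd comiz wigj aiqy mpr yhrz
Hunk 2: at line 3 remove [wigj,aiqy,mpr] add [dgqil,ghkq] -> 6 lines: bmyp bpwd comiz dgqil ghkq yhrz
Hunk 3: at line 1 remove [comiz,dgqil] add [reh,sefv] -> 6 lines: bmyp bpwd reh sefv ghkq yhrz
Hunk 4: at line 1 remove [bpwd] add [mde] -> 6 lines: bmyp mde reh sefv ghkq yhrz
Hunk 5: at line 1 remove [reh,sefv] add [wtts,dinj,gigdu] -> 7 lines: bmyp mde wtts dinj gigdu ghkq yhrz
Hunk 6: at line 1 remove [wtts,dinj,gigdu] add [gvwb] -> 5 lines: bmyp mde gvwb ghkq yhrz
Hunk 7: at line 1 remove [mde,gvwb,ghkq] add [aeuuq,zjyhh,pjyo] -> 5 lines: bmyp aeuuq zjyhh pjyo yhrz

Answer: bmyp
aeuuq
zjyhh
pjyo
yhrz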